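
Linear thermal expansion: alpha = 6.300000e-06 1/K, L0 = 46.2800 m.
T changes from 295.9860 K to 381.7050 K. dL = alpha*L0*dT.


dT = 85.7190 K
dL = 6.300000e-06 * 46.2800 * 85.7190 = 0.024993 m
L_final = 46.304993 m

dL = 0.024993 m


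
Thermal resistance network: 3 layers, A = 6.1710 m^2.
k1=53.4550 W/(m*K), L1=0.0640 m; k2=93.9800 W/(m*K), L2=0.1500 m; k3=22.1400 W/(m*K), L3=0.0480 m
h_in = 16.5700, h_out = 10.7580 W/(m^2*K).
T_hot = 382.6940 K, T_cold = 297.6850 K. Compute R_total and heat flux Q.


R_conv_in = 1/(16.5700*6.1710) = 0.0098
R_1 = 0.0640/(53.4550*6.1710) = 0.0002
R_2 = 0.1500/(93.9800*6.1710) = 0.0003
R_3 = 0.0480/(22.1400*6.1710) = 0.0004
R_conv_out = 1/(10.7580*6.1710) = 0.0151
R_total = 0.0256 K/W
Q = 85.0090 / 0.0256 = 3314.6238 W

R_total = 0.0256 K/W, Q = 3314.6238 W


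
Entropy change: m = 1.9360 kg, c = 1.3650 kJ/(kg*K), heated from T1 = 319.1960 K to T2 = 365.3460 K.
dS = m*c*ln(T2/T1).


T2/T1 = 1.1446
ln(T2/T1) = 0.1350
dS = 1.9360 * 1.3650 * 0.1350 = 0.3569 kJ/K

0.3569 kJ/K


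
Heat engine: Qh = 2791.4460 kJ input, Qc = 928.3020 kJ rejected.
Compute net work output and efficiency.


W = 2791.4460 - 928.3020 = 1863.1440 kJ
eta = 1863.1440 / 2791.4460 = 0.6674 = 66.7448%

W = 1863.1440 kJ, eta = 66.7448%


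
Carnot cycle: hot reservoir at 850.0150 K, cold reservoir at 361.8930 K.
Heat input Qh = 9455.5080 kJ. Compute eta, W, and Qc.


eta = 1 - 361.8930/850.0150 = 0.5743
W = 0.5743 * 9455.5080 = 5429.8353 kJ
Qc = 9455.5080 - 5429.8353 = 4025.6727 kJ

eta = 57.4251%, W = 5429.8353 kJ, Qc = 4025.6727 kJ


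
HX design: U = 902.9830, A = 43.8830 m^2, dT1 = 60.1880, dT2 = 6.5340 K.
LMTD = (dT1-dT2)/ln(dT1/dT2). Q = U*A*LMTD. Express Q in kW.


LMTD = 24.1635 K
Q = 902.9830 * 43.8830 * 24.1635 = 957494.4609 W = 957.4945 kW

957.4945 kW


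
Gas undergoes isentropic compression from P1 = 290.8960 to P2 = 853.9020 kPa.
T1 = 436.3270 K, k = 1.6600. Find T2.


(k-1)/k = 0.3976
(P2/P1)^exp = 1.5344
T2 = 436.3270 * 1.5344 = 669.5042 K

669.5042 K


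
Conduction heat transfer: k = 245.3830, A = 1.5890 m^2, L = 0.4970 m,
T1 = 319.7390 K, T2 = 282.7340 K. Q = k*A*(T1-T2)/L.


dT = 37.0050 K
Q = 245.3830 * 1.5890 * 37.0050 / 0.4970 = 29031.6947 W

29031.6947 W


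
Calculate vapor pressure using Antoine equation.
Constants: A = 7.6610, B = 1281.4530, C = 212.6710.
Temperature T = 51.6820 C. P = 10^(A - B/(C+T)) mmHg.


C+T = 264.3530
B/(C+T) = 4.8475
log10(P) = 7.6610 - 4.8475 = 2.8135
P = 10^2.8135 = 650.8682 mmHg

650.8682 mmHg


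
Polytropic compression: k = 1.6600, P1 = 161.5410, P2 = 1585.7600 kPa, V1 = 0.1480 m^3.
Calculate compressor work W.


(k-1)/k = 0.3976
(P2/P1)^exp = 2.4797
W = 2.5152 * 161.5410 * 0.1480 * (2.4797 - 1) = 88.9754 kJ

88.9754 kJ


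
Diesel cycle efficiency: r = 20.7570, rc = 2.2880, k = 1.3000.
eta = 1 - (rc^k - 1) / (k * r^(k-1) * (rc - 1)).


r^(k-1) = 2.4840
rc^k = 2.9329
eta = 0.5353 = 53.5277%

53.5277%


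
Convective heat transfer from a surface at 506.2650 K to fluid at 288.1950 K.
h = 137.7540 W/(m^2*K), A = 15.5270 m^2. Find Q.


dT = 218.0700 K
Q = 137.7540 * 15.5270 * 218.0700 = 466431.3095 W

466431.3095 W


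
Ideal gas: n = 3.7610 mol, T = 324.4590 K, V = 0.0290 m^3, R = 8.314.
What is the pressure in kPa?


P = nRT/V = 3.7610 * 8.314 * 324.4590 / 0.0290
= 10145.4935 / 0.0290 = 349844.6050 Pa = 349.8446 kPa

349.8446 kPa


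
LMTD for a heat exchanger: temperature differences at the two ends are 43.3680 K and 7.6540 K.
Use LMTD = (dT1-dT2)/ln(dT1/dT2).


dT1/dT2 = 5.6661
ln(dT1/dT2) = 1.7345
LMTD = 35.7140 / 1.7345 = 20.5904 K

20.5904 K


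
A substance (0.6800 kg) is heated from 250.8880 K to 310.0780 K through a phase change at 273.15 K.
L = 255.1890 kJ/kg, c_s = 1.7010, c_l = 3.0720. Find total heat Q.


Q1 (sensible, solid) = 0.6800 * 1.7010 * 22.2620 = 25.7500 kJ
Q2 (latent) = 0.6800 * 255.1890 = 173.5285 kJ
Q3 (sensible, liquid) = 0.6800 * 3.0720 * 36.9280 = 77.1411 kJ
Q_total = 276.4196 kJ

276.4196 kJ


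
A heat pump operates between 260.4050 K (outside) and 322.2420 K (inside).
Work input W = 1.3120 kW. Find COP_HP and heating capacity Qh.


COP = 322.2420 / 61.8370 = 5.2112
Qh = 5.2112 * 1.3120 = 6.8370 kW

COP = 5.2112, Qh = 6.8370 kW


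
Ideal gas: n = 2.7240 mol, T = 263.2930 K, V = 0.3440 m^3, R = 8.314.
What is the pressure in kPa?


P = nRT/V = 2.7240 * 8.314 * 263.2930 / 0.3440
= 5962.8850 / 0.3440 = 17333.9681 Pa = 17.3340 kPa

17.3340 kPa


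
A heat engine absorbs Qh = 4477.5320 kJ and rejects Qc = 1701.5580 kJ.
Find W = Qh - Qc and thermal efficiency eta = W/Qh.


W = 4477.5320 - 1701.5580 = 2775.9740 kJ
eta = 2775.9740 / 4477.5320 = 0.6200 = 61.9979%

W = 2775.9740 kJ, eta = 61.9979%


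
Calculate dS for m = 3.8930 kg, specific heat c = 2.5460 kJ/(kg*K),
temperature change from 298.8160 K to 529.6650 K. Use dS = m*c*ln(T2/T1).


T2/T1 = 1.7725
ln(T2/T1) = 0.5724
dS = 3.8930 * 2.5460 * 0.5724 = 5.6736 kJ/K

5.6736 kJ/K


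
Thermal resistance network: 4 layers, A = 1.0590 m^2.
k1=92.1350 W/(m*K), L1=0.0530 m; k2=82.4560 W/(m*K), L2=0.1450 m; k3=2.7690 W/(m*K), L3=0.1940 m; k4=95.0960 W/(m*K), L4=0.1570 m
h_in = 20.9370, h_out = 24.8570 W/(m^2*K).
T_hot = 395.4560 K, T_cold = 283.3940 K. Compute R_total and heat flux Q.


R_conv_in = 1/(20.9370*1.0590) = 0.0451
R_1 = 0.0530/(92.1350*1.0590) = 0.0005
R_2 = 0.1450/(82.4560*1.0590) = 0.0017
R_3 = 0.1940/(2.7690*1.0590) = 0.0662
R_4 = 0.1570/(95.0960*1.0590) = 0.0016
R_conv_out = 1/(24.8570*1.0590) = 0.0380
R_total = 0.1530 K/W
Q = 112.0620 / 0.1530 = 732.3791 W

R_total = 0.1530 K/W, Q = 732.3791 W


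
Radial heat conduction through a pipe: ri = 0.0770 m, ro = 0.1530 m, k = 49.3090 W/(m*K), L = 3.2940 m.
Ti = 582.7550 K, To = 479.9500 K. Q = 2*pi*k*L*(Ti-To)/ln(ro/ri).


dT = 102.8050 K
ln(ro/ri) = 0.6866
Q = 2*pi*49.3090*3.2940*102.8050 / 0.6866 = 152798.6581 W

152798.6581 W


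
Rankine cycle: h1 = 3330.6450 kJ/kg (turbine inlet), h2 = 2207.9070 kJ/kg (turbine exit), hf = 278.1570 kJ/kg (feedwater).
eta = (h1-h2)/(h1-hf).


W = 1122.7380 kJ/kg
Q_in = 3052.4880 kJ/kg
eta = 0.3678 = 36.7811%

eta = 36.7811%


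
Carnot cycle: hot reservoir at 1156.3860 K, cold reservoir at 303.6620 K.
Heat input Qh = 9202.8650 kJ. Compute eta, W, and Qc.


eta = 1 - 303.6620/1156.3860 = 0.7374
W = 0.7374 * 9202.8650 = 6786.2322 kJ
Qc = 9202.8650 - 6786.2322 = 2416.6328 kJ

eta = 73.7404%, W = 6786.2322 kJ, Qc = 2416.6328 kJ


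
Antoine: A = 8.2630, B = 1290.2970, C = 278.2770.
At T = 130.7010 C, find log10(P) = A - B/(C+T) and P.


C+T = 408.9780
B/(C+T) = 3.1549
log10(P) = 8.2630 - 3.1549 = 5.1081
P = 10^5.1081 = 128253.7009 mmHg

128253.7009 mmHg


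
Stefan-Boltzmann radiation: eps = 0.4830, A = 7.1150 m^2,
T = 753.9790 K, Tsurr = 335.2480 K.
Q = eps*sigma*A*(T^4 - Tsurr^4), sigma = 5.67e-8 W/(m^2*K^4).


T^4 = 3.2317e+11
Tsurr^4 = 1.2632e+10
Q = 0.4830 * 5.67e-8 * 7.1150 * 3.1054e+11 = 60509.8879 W

60509.8879 W


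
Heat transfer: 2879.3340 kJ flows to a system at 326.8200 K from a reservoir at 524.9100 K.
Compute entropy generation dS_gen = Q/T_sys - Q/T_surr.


dS_sys = 2879.3340/326.8200 = 8.8102 kJ/K
dS_surr = -2879.3340/524.9100 = -5.4854 kJ/K
dS_gen = 8.8102 - 5.4854 = 3.3248 kJ/K (irreversible)

dS_gen = 3.3248 kJ/K, irreversible


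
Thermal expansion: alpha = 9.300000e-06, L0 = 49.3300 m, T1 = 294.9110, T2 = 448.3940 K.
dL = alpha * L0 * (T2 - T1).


dT = 153.4830 K
dL = 9.300000e-06 * 49.3300 * 153.4830 = 0.070413 m
L_final = 49.400413 m

dL = 0.070413 m


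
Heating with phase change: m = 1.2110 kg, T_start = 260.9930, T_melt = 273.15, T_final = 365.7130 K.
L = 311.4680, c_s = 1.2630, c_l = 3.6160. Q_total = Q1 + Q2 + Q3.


Q1 (sensible, solid) = 1.2110 * 1.2630 * 12.1570 = 18.5940 kJ
Q2 (latent) = 1.2110 * 311.4680 = 377.1877 kJ
Q3 (sensible, liquid) = 1.2110 * 3.6160 * 92.5630 = 405.3312 kJ
Q_total = 801.1129 kJ

801.1129 kJ


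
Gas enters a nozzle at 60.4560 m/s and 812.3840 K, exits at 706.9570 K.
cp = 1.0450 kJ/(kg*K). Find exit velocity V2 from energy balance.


dT = 105.4270 K
2*cp*1000*dT = 220342.4300
V1^2 = 3654.9279
V2 = sqrt(223997.3579) = 473.2836 m/s

473.2836 m/s


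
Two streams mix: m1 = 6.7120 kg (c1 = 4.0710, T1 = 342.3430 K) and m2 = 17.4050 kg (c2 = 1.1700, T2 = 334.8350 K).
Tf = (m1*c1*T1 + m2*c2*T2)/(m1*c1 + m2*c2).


num = 16172.8988
den = 47.6884
Tf = 339.1369 K

339.1369 K


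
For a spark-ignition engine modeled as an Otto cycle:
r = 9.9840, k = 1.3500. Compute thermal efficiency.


r^(k-1) = 2.2375
eta = 1 - 1/2.2375 = 0.5531 = 55.3066%

55.3066%


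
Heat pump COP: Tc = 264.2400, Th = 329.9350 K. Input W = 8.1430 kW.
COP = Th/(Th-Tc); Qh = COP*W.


COP = 329.9350 / 65.6950 = 5.0222
Qh = 5.0222 * 8.1430 = 40.8960 kW

COP = 5.0222, Qh = 40.8960 kW


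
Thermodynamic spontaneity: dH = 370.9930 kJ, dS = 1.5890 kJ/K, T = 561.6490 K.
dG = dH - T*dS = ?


T*dS = 561.6490 * 1.5890 = 892.4603 kJ
dG = 370.9930 - 892.4603 = -521.4673 kJ (spontaneous)

dG = -521.4673 kJ, spontaneous


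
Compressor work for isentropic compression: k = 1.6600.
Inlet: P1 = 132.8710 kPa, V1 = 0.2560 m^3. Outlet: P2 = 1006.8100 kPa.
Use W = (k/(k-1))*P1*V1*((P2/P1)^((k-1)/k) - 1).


(k-1)/k = 0.3976
(P2/P1)^exp = 2.2371
W = 2.5152 * 132.8710 * 0.2560 * (2.2371 - 1) = 105.8384 kJ

105.8384 kJ


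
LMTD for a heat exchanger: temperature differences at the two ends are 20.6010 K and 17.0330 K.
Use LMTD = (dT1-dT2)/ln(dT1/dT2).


dT1/dT2 = 1.2095
ln(dT1/dT2) = 0.1902
LMTD = 3.5680 / 0.1902 = 18.7605 K

18.7605 K


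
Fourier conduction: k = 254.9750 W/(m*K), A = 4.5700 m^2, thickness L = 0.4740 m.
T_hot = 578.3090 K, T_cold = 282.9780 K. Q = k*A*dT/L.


dT = 295.3310 K
Q = 254.9750 * 4.5700 * 295.3310 / 0.4740 = 726013.1630 W

726013.1630 W


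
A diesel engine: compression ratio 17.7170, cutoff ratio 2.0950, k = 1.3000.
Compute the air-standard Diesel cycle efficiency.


r^(k-1) = 2.3687
rc^k = 2.6154
eta = 0.5209 = 52.0921%

52.0921%


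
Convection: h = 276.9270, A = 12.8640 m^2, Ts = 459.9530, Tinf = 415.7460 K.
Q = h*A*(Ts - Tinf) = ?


dT = 44.2070 K
Q = 276.9270 * 12.8640 * 44.2070 = 157482.5273 W

157482.5273 W


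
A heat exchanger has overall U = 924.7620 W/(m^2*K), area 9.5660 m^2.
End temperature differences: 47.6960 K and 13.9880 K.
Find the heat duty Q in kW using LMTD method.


LMTD = 27.4798 K
Q = 924.7620 * 9.5660 * 27.4798 = 243093.5759 W = 243.0936 kW

243.0936 kW


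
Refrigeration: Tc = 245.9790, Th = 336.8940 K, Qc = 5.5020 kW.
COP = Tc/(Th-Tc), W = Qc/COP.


COP = 245.9790 / 90.9150 = 2.7056
W = 5.5020 / 2.7056 = 2.0336 kW

COP = 2.7056, W = 2.0336 kW


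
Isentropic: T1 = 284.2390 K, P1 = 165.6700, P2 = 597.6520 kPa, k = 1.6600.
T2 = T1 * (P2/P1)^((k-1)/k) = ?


(k-1)/k = 0.3976
(P2/P1)^exp = 1.6655
T2 = 284.2390 * 1.6655 = 473.3941 K

473.3941 K


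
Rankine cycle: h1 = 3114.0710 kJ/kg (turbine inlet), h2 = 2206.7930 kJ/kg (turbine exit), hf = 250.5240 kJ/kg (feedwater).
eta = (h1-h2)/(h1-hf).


W = 907.2780 kJ/kg
Q_in = 2863.5470 kJ/kg
eta = 0.3168 = 31.6837%

eta = 31.6837%


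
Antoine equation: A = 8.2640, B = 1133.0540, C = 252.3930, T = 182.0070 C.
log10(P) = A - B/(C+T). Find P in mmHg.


C+T = 434.4000
B/(C+T) = 2.6083
log10(P) = 8.2640 - 2.6083 = 5.6557
P = 10^5.6557 = 452564.4945 mmHg

452564.4945 mmHg


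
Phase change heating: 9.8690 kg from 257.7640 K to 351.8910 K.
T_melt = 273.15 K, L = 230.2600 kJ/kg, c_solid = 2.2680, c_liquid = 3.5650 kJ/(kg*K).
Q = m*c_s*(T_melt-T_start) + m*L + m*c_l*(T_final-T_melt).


Q1 (sensible, solid) = 9.8690 * 2.2680 * 15.3860 = 344.3832 kJ
Q2 (latent) = 9.8690 * 230.2600 = 2272.4359 kJ
Q3 (sensible, liquid) = 9.8690 * 3.5650 * 78.7410 = 2770.3434 kJ
Q_total = 5387.1625 kJ

5387.1625 kJ


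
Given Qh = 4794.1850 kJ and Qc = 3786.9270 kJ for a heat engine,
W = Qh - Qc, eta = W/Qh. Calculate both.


W = 4794.1850 - 3786.9270 = 1007.2580 kJ
eta = 1007.2580 / 4794.1850 = 0.2101 = 21.0100%

W = 1007.2580 kJ, eta = 21.0100%


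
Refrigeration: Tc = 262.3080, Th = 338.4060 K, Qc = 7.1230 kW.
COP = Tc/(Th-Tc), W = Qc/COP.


COP = 262.3080 / 76.0980 = 3.4470
W = 7.1230 / 3.4470 = 2.0664 kW

COP = 3.4470, W = 2.0664 kW


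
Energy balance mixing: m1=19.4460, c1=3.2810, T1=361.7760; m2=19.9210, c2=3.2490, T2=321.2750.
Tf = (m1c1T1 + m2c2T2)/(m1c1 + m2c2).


num = 43876.1378
den = 128.5257
Tf = 341.3804 K

341.3804 K


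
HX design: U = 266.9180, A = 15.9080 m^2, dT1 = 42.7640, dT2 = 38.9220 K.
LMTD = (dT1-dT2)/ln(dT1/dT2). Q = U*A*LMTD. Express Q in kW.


LMTD = 40.8129 K
Q = 266.9180 * 15.9080 * 40.8129 = 173296.7932 W = 173.2968 kW

173.2968 kW


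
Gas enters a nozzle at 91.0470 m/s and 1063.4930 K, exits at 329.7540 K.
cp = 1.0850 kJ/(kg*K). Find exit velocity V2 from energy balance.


dT = 733.7390 K
2*cp*1000*dT = 1592213.6300
V1^2 = 8289.5562
V2 = sqrt(1600503.1862) = 1265.1100 m/s

1265.1100 m/s


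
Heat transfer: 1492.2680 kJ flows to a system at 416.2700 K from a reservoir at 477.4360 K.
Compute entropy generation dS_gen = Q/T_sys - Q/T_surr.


dS_sys = 1492.2680/416.2700 = 3.5849 kJ/K
dS_surr = -1492.2680/477.4360 = -3.1256 kJ/K
dS_gen = 3.5849 - 3.1256 = 0.4593 kJ/K (irreversible)

dS_gen = 0.4593 kJ/K, irreversible


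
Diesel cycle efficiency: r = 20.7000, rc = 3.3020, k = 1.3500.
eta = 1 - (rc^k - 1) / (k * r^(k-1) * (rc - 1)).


r^(k-1) = 2.8879
rc^k = 5.0159
eta = 0.5525 = 55.2540%

55.2540%


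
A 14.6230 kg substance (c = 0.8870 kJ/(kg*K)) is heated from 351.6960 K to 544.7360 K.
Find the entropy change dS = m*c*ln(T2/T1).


T2/T1 = 1.5489
ln(T2/T1) = 0.4375
dS = 14.6230 * 0.8870 * 0.4375 = 5.6751 kJ/K

5.6751 kJ/K


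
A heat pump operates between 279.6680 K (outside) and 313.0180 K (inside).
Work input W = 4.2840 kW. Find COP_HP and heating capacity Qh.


COP = 313.0180 / 33.3500 = 9.3858
Qh = 9.3858 * 4.2840 = 40.2090 kW

COP = 9.3858, Qh = 40.2090 kW


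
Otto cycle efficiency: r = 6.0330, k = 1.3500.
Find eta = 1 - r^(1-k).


r^(k-1) = 1.8758
eta = 1 - 1/1.8758 = 0.4669 = 46.6894%

46.6894%


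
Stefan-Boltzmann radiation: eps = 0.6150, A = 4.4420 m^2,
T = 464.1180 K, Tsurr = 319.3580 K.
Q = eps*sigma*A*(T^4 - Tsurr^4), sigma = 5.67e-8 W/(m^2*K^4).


T^4 = 4.6400e+10
Tsurr^4 = 1.0402e+10
Q = 0.6150 * 5.67e-8 * 4.4420 * 3.5998e+10 = 5575.8509 W

5575.8509 W


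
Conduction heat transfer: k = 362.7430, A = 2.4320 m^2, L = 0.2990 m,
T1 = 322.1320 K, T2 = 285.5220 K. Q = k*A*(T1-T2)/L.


dT = 36.6100 K
Q = 362.7430 * 2.4320 * 36.6100 / 0.2990 = 108016.7613 W

108016.7613 W


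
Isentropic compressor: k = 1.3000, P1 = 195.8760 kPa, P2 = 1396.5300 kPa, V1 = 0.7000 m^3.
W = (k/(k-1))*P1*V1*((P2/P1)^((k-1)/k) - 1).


(k-1)/k = 0.2308
(P2/P1)^exp = 1.5735
W = 4.3333 * 195.8760 * 0.7000 * (1.5735 - 1) = 340.7391 kJ

340.7391 kJ


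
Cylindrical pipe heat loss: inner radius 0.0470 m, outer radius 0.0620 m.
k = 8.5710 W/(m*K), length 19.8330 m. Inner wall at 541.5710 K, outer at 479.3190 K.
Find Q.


dT = 62.2520 K
ln(ro/ri) = 0.2770
Q = 2*pi*8.5710*19.8330*62.2520 / 0.2770 = 240045.7589 W

240045.7589 W


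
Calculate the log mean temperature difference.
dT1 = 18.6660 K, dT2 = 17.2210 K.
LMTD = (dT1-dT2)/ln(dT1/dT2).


dT1/dT2 = 1.0839
ln(dT1/dT2) = 0.0806
LMTD = 1.4450 / 0.0806 = 17.9338 K

17.9338 K


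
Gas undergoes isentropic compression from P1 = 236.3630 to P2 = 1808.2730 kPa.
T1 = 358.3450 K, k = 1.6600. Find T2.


(k-1)/k = 0.3976
(P2/P1)^exp = 2.2457
T2 = 358.3450 * 2.2457 = 804.7218 K

804.7218 K


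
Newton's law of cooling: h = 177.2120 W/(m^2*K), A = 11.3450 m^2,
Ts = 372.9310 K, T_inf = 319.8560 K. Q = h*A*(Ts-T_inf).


dT = 53.0750 K
Q = 177.2120 * 11.3450 * 53.0750 = 106705.7027 W

106705.7027 W


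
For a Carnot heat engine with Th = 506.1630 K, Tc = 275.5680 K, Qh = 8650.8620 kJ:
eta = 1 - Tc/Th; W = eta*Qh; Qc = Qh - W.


eta = 1 - 275.5680/506.1630 = 0.4556
W = 0.4556 * 8650.8620 = 3941.1129 kJ
Qc = 8650.8620 - 3941.1129 = 4709.7491 kJ

eta = 45.5575%, W = 3941.1129 kJ, Qc = 4709.7491 kJ


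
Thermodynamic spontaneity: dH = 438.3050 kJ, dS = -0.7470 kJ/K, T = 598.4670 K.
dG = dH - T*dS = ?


T*dS = 598.4670 * -0.7470 = -447.0548 kJ
dG = 438.3050 + 447.0548 = 885.3598 kJ (non-spontaneous)

dG = 885.3598 kJ, non-spontaneous


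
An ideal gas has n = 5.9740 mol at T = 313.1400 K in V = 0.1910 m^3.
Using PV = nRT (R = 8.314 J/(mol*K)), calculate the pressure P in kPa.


P = nRT/V = 5.9740 * 8.314 * 313.1400 / 0.1910
= 15552.9862 / 0.1910 = 81429.2469 Pa = 81.4292 kPa

81.4292 kPa


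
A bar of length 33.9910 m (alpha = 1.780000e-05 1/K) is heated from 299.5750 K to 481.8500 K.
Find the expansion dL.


dT = 182.2750 K
dL = 1.780000e-05 * 33.9910 * 182.2750 = 0.110284 m
L_final = 34.101284 m

dL = 0.110284 m


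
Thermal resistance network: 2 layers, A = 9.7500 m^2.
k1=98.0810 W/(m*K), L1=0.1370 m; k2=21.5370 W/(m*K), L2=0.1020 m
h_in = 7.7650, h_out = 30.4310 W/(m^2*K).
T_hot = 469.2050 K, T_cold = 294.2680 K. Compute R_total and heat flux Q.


R_conv_in = 1/(7.7650*9.7500) = 0.0132
R_1 = 0.1370/(98.0810*9.7500) = 0.0001
R_2 = 0.1020/(21.5370*9.7500) = 0.0005
R_conv_out = 1/(30.4310*9.7500) = 0.0034
R_total = 0.0172 K/W
Q = 174.9370 / 0.0172 = 10166.0839 W

R_total = 0.0172 K/W, Q = 10166.0839 W


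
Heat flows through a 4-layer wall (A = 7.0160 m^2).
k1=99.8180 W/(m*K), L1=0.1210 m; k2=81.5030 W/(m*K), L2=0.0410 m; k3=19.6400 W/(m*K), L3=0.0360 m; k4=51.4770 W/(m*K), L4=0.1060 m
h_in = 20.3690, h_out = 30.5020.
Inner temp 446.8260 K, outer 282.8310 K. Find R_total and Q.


R_conv_in = 1/(20.3690*7.0160) = 0.0070
R_1 = 0.1210/(99.8180*7.0160) = 0.0002
R_2 = 0.0410/(81.5030*7.0160) = 7.1700e-05
R_3 = 0.0360/(19.6400*7.0160) = 0.0003
R_4 = 0.1060/(51.4770*7.0160) = 0.0003
R_conv_out = 1/(30.5020*7.0160) = 0.0047
R_total = 0.0125 K/W
Q = 163.9950 / 0.0125 = 13151.6366 W

R_total = 0.0125 K/W, Q = 13151.6366 W


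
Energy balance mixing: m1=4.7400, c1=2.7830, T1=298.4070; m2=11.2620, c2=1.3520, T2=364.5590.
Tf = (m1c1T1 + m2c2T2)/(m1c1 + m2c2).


num = 9487.2691
den = 28.4176
Tf = 333.8514 K

333.8514 K


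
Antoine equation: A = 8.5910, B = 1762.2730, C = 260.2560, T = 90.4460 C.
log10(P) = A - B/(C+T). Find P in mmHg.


C+T = 350.7020
B/(C+T) = 5.0250
log10(P) = 8.5910 - 5.0250 = 3.5660
P = 10^3.5660 = 3681.3997 mmHg

3681.3997 mmHg


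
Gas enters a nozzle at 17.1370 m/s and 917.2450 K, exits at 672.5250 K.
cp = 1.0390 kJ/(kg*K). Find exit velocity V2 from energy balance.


dT = 244.7200 K
2*cp*1000*dT = 508528.1600
V1^2 = 293.6768
V2 = sqrt(508821.8368) = 713.3175 m/s

713.3175 m/s


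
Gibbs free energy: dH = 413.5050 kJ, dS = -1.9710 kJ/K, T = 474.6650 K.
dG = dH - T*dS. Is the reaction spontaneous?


T*dS = 474.6650 * -1.9710 = -935.5647 kJ
dG = 413.5050 + 935.5647 = 1349.0697 kJ (non-spontaneous)

dG = 1349.0697 kJ, non-spontaneous


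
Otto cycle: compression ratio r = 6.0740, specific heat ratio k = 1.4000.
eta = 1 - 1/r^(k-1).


r^(k-1) = 2.0577
eta = 1 - 1/2.0577 = 0.5140 = 51.4029%

51.4029%


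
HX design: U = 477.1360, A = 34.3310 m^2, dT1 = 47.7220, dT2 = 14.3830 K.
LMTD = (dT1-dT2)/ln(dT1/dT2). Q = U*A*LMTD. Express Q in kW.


LMTD = 27.7977 K
Q = 477.1360 * 34.3310 * 27.7977 = 455341.1277 W = 455.3411 kW

455.3411 kW


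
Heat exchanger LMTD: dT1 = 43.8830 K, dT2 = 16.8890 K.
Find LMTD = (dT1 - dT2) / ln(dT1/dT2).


dT1/dT2 = 2.5983
ln(dT1/dT2) = 0.9549
LMTD = 26.9940 / 0.9549 = 28.2700 K

28.2700 K


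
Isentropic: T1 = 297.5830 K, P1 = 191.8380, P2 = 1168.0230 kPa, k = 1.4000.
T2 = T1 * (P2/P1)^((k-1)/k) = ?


(k-1)/k = 0.2857
(P2/P1)^exp = 1.6755
T2 = 297.5830 * 1.6755 = 498.6040 K

498.6040 K


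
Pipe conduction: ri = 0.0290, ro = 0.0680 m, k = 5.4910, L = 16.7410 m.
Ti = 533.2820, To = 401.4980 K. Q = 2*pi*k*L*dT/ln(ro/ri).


dT = 131.7840 K
ln(ro/ri) = 0.8522
Q = 2*pi*5.4910*16.7410*131.7840 / 0.8522 = 89315.7012 W

89315.7012 W


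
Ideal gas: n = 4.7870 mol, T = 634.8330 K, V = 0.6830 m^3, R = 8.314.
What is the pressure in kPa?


P = nRT/V = 4.7870 * 8.314 * 634.8330 / 0.6830
= 25265.7935 / 0.6830 = 36992.3770 Pa = 36.9924 kPa

36.9924 kPa


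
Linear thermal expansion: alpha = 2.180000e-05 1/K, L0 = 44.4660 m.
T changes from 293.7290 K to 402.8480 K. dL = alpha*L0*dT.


dT = 109.1190 K
dL = 2.180000e-05 * 44.4660 * 109.1190 = 0.105775 m
L_final = 44.571775 m

dL = 0.105775 m


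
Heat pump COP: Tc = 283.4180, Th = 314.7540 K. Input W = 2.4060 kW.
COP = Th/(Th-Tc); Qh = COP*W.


COP = 314.7540 / 31.3360 = 10.0445
Qh = 10.0445 * 2.4060 = 24.1670 kW

COP = 10.0445, Qh = 24.1670 kW


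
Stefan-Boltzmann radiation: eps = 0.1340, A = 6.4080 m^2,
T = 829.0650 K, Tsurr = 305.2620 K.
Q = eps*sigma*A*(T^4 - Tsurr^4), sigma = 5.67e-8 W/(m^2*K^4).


T^4 = 4.7245e+11
Tsurr^4 = 8.6834e+09
Q = 0.1340 * 5.67e-8 * 6.4080 * 4.6376e+11 = 22579.1843 W

22579.1843 W


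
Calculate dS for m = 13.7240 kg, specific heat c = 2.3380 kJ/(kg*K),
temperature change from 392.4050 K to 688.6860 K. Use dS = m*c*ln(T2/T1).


T2/T1 = 1.7550
ln(T2/T1) = 0.5625
dS = 13.7240 * 2.3380 * 0.5625 = 18.0485 kJ/K

18.0485 kJ/K


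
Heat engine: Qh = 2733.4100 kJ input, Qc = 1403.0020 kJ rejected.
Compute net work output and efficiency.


W = 2733.4100 - 1403.0020 = 1330.4080 kJ
eta = 1330.4080 / 2733.4100 = 0.4867 = 48.6721%

W = 1330.4080 kJ, eta = 48.6721%


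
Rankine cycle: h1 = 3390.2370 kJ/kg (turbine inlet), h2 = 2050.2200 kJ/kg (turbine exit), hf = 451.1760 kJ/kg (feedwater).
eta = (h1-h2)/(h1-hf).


W = 1340.0170 kJ/kg
Q_in = 2939.0610 kJ/kg
eta = 0.4559 = 45.5934%

eta = 45.5934%


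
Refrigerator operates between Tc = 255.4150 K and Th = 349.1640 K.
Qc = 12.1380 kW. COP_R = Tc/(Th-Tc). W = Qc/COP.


COP = 255.4150 / 93.7490 = 2.7245
W = 12.1380 / 2.7245 = 4.4552 kW

COP = 2.7245, W = 4.4552 kW


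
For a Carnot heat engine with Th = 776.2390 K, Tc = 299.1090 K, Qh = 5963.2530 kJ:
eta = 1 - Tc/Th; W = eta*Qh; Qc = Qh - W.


eta = 1 - 299.1090/776.2390 = 0.6147
W = 0.6147 * 5963.2530 = 3665.4264 kJ
Qc = 5963.2530 - 3665.4264 = 2297.8266 kJ

eta = 61.4669%, W = 3665.4264 kJ, Qc = 2297.8266 kJ


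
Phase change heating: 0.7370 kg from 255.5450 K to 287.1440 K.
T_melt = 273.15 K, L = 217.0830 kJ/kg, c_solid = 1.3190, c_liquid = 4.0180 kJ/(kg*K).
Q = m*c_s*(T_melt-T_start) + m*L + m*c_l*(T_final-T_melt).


Q1 (sensible, solid) = 0.7370 * 1.3190 * 17.6050 = 17.1139 kJ
Q2 (latent) = 0.7370 * 217.0830 = 159.9902 kJ
Q3 (sensible, liquid) = 0.7370 * 4.0180 * 13.9940 = 41.4400 kJ
Q_total = 218.5440 kJ

218.5440 kJ


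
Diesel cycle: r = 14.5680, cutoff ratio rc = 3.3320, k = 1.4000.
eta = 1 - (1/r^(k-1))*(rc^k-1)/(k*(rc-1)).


r^(k-1) = 2.9198
rc^k = 5.3925
eta = 0.5392 = 53.9222%

53.9222%


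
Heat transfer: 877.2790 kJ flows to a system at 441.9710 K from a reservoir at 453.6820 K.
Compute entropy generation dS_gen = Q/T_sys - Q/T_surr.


dS_sys = 877.2790/441.9710 = 1.9849 kJ/K
dS_surr = -877.2790/453.6820 = -1.9337 kJ/K
dS_gen = 1.9849 - 1.9337 = 0.0512 kJ/K (irreversible)

dS_gen = 0.0512 kJ/K, irreversible


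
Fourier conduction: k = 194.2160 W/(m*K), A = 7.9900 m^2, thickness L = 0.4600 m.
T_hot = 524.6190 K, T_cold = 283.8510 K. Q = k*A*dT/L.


dT = 240.7680 K
Q = 194.2160 * 7.9900 * 240.7680 / 0.4600 = 812218.2024 W

812218.2024 W


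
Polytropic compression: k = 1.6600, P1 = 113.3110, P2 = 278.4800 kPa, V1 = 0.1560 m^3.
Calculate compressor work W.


(k-1)/k = 0.3976
(P2/P1)^exp = 1.4298
W = 2.5152 * 113.3110 * 0.1560 * (1.4298 - 1) = 19.1074 kJ

19.1074 kJ


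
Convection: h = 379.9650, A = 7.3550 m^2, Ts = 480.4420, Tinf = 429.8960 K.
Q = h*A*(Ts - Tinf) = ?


dT = 50.5460 K
Q = 379.9650 * 7.3550 * 50.5460 = 141258.0036 W

141258.0036 W


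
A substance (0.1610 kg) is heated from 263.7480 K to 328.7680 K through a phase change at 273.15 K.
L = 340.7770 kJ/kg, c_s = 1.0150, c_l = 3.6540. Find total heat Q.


Q1 (sensible, solid) = 0.1610 * 1.0150 * 9.4020 = 1.5364 kJ
Q2 (latent) = 0.1610 * 340.7770 = 54.8651 kJ
Q3 (sensible, liquid) = 0.1610 * 3.6540 * 55.6180 = 32.7197 kJ
Q_total = 89.1213 kJ

89.1213 kJ


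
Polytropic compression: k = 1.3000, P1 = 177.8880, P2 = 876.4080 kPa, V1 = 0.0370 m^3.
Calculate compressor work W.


(k-1)/k = 0.2308
(P2/P1)^exp = 1.4448
W = 4.3333 * 177.8880 * 0.0370 * (1.4448 - 1) = 12.6876 kJ

12.6876 kJ


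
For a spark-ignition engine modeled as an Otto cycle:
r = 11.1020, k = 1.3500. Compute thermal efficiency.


r^(k-1) = 2.3222
eta = 1 - 1/2.3222 = 0.5694 = 56.9365%

56.9365%


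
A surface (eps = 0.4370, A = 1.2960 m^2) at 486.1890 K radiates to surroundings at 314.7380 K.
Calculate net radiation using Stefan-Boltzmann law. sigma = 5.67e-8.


T^4 = 5.5875e+10
Tsurr^4 = 9.8129e+09
Q = 0.4370 * 5.67e-8 * 1.2960 * 4.6062e+10 = 1479.1662 W

1479.1662 W


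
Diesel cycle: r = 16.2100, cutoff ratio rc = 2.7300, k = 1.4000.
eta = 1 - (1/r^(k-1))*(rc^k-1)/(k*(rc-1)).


r^(k-1) = 3.0473
rc^k = 4.0797
eta = 0.5827 = 58.2727%

58.2727%


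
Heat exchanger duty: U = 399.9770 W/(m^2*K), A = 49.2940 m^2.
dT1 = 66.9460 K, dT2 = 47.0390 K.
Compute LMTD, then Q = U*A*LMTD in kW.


LMTD = 56.4083 K
Q = 399.9770 * 49.2940 * 56.4083 = 1112171.6438 W = 1112.1716 kW

1112.1716 kW


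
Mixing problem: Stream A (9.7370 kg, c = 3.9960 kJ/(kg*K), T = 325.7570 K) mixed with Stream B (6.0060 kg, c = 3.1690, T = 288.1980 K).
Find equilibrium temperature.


num = 18160.1726
den = 57.9421
Tf = 313.4195 K

313.4195 K


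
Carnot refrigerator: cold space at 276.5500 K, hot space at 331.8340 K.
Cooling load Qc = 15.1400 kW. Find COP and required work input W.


COP = 276.5500 / 55.2840 = 5.0024
W = 15.1400 / 5.0024 = 3.0266 kW

COP = 5.0024, W = 3.0266 kW


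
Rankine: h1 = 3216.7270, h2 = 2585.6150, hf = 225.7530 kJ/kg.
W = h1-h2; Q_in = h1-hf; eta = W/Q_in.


W = 631.1120 kJ/kg
Q_in = 2990.9740 kJ/kg
eta = 0.2110 = 21.1006%

eta = 21.1006%


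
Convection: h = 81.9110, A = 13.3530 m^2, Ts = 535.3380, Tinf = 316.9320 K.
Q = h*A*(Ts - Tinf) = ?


dT = 218.4060 K
Q = 81.9110 * 13.3530 * 218.4060 = 238883.2187 W

238883.2187 W


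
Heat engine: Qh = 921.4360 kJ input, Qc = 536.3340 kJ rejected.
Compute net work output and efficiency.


W = 921.4360 - 536.3340 = 385.1020 kJ
eta = 385.1020 / 921.4360 = 0.4179 = 41.7937%

W = 385.1020 kJ, eta = 41.7937%


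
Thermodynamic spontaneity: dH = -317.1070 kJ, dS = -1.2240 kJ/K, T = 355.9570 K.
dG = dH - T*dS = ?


T*dS = 355.9570 * -1.2240 = -435.6914 kJ
dG = -317.1070 + 435.6914 = 118.5844 kJ (non-spontaneous)

dG = 118.5844 kJ, non-spontaneous


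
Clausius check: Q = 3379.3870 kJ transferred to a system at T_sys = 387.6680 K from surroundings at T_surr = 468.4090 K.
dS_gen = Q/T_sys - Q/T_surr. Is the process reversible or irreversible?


dS_sys = 3379.3870/387.6680 = 8.7172 kJ/K
dS_surr = -3379.3870/468.4090 = -7.2146 kJ/K
dS_gen = 8.7172 - 7.2146 = 1.5026 kJ/K (irreversible)

dS_gen = 1.5026 kJ/K, irreversible


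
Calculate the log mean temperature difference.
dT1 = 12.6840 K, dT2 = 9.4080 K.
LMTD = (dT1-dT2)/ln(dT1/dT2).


dT1/dT2 = 1.3482
ln(dT1/dT2) = 0.2988
LMTD = 3.2760 / 0.2988 = 10.9646 K

10.9646 K


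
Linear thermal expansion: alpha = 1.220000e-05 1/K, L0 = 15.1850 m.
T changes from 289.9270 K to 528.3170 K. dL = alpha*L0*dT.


dT = 238.3900 K
dL = 1.220000e-05 * 15.1850 * 238.3900 = 0.044163 m
L_final = 15.229163 m

dL = 0.044163 m


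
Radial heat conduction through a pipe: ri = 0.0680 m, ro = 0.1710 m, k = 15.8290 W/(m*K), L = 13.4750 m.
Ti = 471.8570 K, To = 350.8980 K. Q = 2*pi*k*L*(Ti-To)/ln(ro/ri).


dT = 120.9590 K
ln(ro/ri) = 0.9222
Q = 2*pi*15.8290*13.4750*120.9590 / 0.9222 = 175790.7353 W

175790.7353 W


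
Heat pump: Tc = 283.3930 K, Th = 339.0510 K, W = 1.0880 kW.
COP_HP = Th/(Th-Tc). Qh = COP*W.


COP = 339.0510 / 55.6580 = 6.0917
Qh = 6.0917 * 1.0880 = 6.6278 kW

COP = 6.0917, Qh = 6.6278 kW


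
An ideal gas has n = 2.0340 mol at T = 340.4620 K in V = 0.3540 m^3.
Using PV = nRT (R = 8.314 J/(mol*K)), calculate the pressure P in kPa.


P = nRT/V = 2.0340 * 8.314 * 340.4620 / 0.3540
= 5757.4426 / 0.3540 = 16263.9621 Pa = 16.2640 kPa

16.2640 kPa


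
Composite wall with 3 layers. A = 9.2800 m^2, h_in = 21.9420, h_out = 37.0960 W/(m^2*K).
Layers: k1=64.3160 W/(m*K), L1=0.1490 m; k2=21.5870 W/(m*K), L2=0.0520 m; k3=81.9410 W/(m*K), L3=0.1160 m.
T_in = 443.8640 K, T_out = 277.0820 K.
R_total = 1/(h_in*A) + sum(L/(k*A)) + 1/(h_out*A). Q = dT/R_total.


R_conv_in = 1/(21.9420*9.2800) = 0.0049
R_1 = 0.1490/(64.3160*9.2800) = 0.0002
R_2 = 0.0520/(21.5870*9.2800) = 0.0003
R_3 = 0.1160/(81.9410*9.2800) = 0.0002
R_conv_out = 1/(37.0960*9.2800) = 0.0029
R_total = 0.0085 K/W
Q = 166.7820 / 0.0085 = 19673.0441 W

R_total = 0.0085 K/W, Q = 19673.0441 W


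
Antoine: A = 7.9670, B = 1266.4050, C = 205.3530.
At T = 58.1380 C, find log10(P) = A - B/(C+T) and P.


C+T = 263.4910
B/(C+T) = 4.8063
log10(P) = 7.9670 - 4.8063 = 3.1607
P = 10^3.1607 = 1447.9206 mmHg

1447.9206 mmHg


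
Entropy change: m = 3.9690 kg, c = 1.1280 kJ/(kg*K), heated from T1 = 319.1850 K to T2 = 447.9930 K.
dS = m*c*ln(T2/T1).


T2/T1 = 1.4036
ln(T2/T1) = 0.3390
dS = 3.9690 * 1.1280 * 0.3390 = 1.5177 kJ/K

1.5177 kJ/K


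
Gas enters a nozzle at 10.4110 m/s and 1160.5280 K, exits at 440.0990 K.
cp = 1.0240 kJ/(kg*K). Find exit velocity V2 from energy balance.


dT = 720.4290 K
2*cp*1000*dT = 1475438.5920
V1^2 = 108.3889
V2 = sqrt(1475546.9809) = 1214.7209 m/s

1214.7209 m/s


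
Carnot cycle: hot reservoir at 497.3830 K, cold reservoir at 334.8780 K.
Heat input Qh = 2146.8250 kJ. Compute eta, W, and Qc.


eta = 1 - 334.8780/497.3830 = 0.3267
W = 0.3267 * 2146.8250 = 701.4108 kJ
Qc = 2146.8250 - 701.4108 = 1445.4142 kJ

eta = 32.6720%, W = 701.4108 kJ, Qc = 1445.4142 kJ


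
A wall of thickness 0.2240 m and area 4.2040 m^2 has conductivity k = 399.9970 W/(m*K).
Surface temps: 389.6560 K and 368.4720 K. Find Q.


dT = 21.1840 K
Q = 399.9970 * 4.2040 * 21.1840 / 0.2240 = 159030.1216 W

159030.1216 W


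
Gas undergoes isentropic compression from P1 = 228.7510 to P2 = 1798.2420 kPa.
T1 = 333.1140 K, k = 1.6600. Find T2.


(k-1)/k = 0.3976
(P2/P1)^exp = 2.2701
T2 = 333.1140 * 2.2701 = 756.1869 K

756.1869 K


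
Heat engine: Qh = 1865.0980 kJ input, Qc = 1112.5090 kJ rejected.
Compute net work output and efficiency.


W = 1865.0980 - 1112.5090 = 752.5890 kJ
eta = 752.5890 / 1865.0980 = 0.4035 = 40.3512%

W = 752.5890 kJ, eta = 40.3512%


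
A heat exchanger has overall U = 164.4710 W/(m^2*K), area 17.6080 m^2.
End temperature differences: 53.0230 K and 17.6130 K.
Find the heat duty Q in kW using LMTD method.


LMTD = 32.1299 K
Q = 164.4710 * 17.6080 * 32.1299 = 93048.3791 W = 93.0484 kW

93.0484 kW


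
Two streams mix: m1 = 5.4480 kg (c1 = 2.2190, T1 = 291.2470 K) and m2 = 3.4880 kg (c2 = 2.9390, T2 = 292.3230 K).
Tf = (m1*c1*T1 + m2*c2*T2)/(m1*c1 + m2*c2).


num = 6517.5885
den = 22.3403
Tf = 291.7407 K

291.7407 K


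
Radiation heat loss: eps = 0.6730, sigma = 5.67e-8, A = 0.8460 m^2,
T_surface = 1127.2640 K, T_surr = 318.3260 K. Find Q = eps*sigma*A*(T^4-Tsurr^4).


T^4 = 1.6147e+12
Tsurr^4 = 1.0268e+10
Q = 0.6730 * 5.67e-8 * 0.8460 * 1.6045e+12 = 51796.5172 W

51796.5172 W


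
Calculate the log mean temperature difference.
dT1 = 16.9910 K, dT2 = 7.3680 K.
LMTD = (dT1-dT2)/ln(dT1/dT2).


dT1/dT2 = 2.3061
ln(dT1/dT2) = 0.8355
LMTD = 9.6230 / 0.8355 = 11.5171 K

11.5171 K


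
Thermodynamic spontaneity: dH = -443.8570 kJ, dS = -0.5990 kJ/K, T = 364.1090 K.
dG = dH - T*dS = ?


T*dS = 364.1090 * -0.5990 = -218.1013 kJ
dG = -443.8570 + 218.1013 = -225.7557 kJ (spontaneous)

dG = -225.7557 kJ, spontaneous


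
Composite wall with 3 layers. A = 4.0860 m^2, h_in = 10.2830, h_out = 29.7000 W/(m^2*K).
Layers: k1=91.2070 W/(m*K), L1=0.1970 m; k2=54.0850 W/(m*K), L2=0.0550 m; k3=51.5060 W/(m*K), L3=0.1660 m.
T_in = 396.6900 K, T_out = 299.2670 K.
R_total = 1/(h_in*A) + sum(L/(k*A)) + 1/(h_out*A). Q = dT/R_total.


R_conv_in = 1/(10.2830*4.0860) = 0.0238
R_1 = 0.1970/(91.2070*4.0860) = 0.0005
R_2 = 0.0550/(54.0850*4.0860) = 0.0002
R_3 = 0.1660/(51.5060*4.0860) = 0.0008
R_conv_out = 1/(29.7000*4.0860) = 0.0082
R_total = 0.0336 K/W
Q = 97.4230 / 0.0336 = 2898.9011 W

R_total = 0.0336 K/W, Q = 2898.9011 W


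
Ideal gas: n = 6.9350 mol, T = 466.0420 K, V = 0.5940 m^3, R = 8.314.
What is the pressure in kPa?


P = nRT/V = 6.9350 * 8.314 * 466.0420 / 0.5940
= 26870.8586 / 0.5940 = 45237.1356 Pa = 45.2371 kPa

45.2371 kPa


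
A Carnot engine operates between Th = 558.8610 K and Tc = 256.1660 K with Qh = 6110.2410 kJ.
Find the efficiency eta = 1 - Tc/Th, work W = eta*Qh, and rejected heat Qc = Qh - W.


eta = 1 - 256.1660/558.8610 = 0.5416
W = 0.5416 * 6110.2410 = 3309.4802 kJ
Qc = 6110.2410 - 3309.4802 = 2800.7608 kJ

eta = 54.1628%, W = 3309.4802 kJ, Qc = 2800.7608 kJ


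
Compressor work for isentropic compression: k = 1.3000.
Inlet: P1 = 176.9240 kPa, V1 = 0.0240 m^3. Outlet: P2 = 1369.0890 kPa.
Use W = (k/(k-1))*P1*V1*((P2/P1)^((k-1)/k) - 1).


(k-1)/k = 0.2308
(P2/P1)^exp = 1.6035
W = 4.3333 * 176.9240 * 0.0240 * (1.6035 - 1) = 11.1047 kJ

11.1047 kJ


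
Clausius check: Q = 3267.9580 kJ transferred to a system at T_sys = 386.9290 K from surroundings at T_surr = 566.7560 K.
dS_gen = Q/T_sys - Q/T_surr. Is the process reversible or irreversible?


dS_sys = 3267.9580/386.9290 = 8.4459 kJ/K
dS_surr = -3267.9580/566.7560 = -5.7661 kJ/K
dS_gen = 8.4459 - 5.7661 = 2.6798 kJ/K (irreversible)

dS_gen = 2.6798 kJ/K, irreversible


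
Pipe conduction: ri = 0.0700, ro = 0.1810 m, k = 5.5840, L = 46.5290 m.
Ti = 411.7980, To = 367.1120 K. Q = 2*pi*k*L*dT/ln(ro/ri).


dT = 44.6860 K
ln(ro/ri) = 0.9500
Q = 2*pi*5.5840*46.5290*44.6860 / 0.9500 = 76788.4771 W

76788.4771 W


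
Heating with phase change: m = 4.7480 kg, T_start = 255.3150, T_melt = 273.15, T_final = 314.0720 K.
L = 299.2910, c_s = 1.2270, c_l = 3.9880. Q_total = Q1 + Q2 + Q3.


Q1 (sensible, solid) = 4.7480 * 1.2270 * 17.8350 = 103.9031 kJ
Q2 (latent) = 4.7480 * 299.2910 = 1421.0337 kJ
Q3 (sensible, liquid) = 4.7480 * 3.9880 * 40.9220 = 774.8591 kJ
Q_total = 2299.7958 kJ

2299.7958 kJ


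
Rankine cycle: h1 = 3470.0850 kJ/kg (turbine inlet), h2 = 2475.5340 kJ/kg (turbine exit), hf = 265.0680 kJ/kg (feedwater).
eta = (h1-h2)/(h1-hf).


W = 994.5510 kJ/kg
Q_in = 3205.0170 kJ/kg
eta = 0.3103 = 31.0311%

eta = 31.0311%


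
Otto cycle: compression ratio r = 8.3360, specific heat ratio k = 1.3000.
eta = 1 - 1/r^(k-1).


r^(k-1) = 1.8892
eta = 1 - 1/1.8892 = 0.4707 = 47.0687%

47.0687%


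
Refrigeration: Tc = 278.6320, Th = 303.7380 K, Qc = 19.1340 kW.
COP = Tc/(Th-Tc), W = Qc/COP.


COP = 278.6320 / 25.1060 = 11.0982
W = 19.1340 / 11.0982 = 1.7241 kW

COP = 11.0982, W = 1.7241 kW


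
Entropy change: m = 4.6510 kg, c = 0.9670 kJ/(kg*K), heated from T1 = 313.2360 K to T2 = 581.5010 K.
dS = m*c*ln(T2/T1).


T2/T1 = 1.8564
ln(T2/T1) = 0.6187
dS = 4.6510 * 0.9670 * 0.6187 = 2.7824 kJ/K

2.7824 kJ/K


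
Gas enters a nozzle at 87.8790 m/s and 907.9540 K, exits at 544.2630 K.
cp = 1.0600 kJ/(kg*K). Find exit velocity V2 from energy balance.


dT = 363.6910 K
2*cp*1000*dT = 771024.9200
V1^2 = 7722.7186
V2 = sqrt(778747.6386) = 882.4668 m/s

882.4668 m/s


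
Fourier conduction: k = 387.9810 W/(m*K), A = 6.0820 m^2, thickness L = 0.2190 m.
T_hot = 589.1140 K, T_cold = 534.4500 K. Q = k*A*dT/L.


dT = 54.6640 K
Q = 387.9810 * 6.0820 * 54.6640 / 0.2190 = 588998.4701 W

588998.4701 W


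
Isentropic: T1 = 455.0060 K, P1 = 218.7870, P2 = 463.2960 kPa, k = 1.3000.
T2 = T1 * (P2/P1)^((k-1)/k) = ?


(k-1)/k = 0.2308
(P2/P1)^exp = 1.1890
T2 = 455.0060 * 1.1890 = 541.0162 K

541.0162 K


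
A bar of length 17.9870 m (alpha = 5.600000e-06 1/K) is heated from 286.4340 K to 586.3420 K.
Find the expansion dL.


dT = 299.9080 K
dL = 5.600000e-06 * 17.9870 * 299.9080 = 0.030209 m
L_final = 18.017209 m

dL = 0.030209 m


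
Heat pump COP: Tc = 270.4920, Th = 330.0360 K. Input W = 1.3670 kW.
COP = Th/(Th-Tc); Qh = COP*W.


COP = 330.0360 / 59.5440 = 5.5427
Qh = 5.5427 * 1.3670 = 7.5769 kW

COP = 5.5427, Qh = 7.5769 kW


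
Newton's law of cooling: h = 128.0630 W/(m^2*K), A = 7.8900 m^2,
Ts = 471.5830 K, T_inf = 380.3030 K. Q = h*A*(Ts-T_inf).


dT = 91.2800 K
Q = 128.0630 * 7.8900 * 91.2800 = 92230.8701 W

92230.8701 W


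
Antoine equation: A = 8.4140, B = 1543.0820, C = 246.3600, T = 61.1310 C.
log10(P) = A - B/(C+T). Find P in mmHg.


C+T = 307.4910
B/(C+T) = 5.0183
log10(P) = 8.4140 - 5.0183 = 3.3957
P = 10^3.3957 = 2487.1403 mmHg

2487.1403 mmHg


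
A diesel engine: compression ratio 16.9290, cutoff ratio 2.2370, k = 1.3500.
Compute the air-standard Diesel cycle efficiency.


r^(k-1) = 2.6917
rc^k = 2.9652
eta = 0.5628 = 56.2805%

56.2805%


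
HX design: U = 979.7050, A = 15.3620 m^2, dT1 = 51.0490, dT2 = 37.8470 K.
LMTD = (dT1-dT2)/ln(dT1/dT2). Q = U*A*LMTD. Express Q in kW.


LMTD = 44.1193 K
Q = 979.7050 * 15.3620 * 44.1193 = 664005.2733 W = 664.0053 kW

664.0053 kW


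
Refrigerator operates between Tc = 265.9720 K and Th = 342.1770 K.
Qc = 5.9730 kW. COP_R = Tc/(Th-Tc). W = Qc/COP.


COP = 265.9720 / 76.2050 = 3.4902
W = 5.9730 / 3.4902 = 1.7114 kW

COP = 3.4902, W = 1.7114 kW


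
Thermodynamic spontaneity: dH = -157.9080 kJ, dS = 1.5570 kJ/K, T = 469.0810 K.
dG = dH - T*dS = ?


T*dS = 469.0810 * 1.5570 = 730.3591 kJ
dG = -157.9080 - 730.3591 = -888.2671 kJ (spontaneous)

dG = -888.2671 kJ, spontaneous


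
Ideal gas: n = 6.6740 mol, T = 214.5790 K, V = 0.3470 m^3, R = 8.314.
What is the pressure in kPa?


P = nRT/V = 6.6740 * 8.314 * 214.5790 / 0.3470
= 11906.4814 / 0.3470 = 34312.6266 Pa = 34.3126 kPa

34.3126 kPa


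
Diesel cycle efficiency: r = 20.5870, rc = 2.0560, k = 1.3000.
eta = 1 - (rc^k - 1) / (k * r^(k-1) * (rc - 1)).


r^(k-1) = 2.4779
rc^k = 2.5523
eta = 0.5437 = 54.3661%

54.3661%


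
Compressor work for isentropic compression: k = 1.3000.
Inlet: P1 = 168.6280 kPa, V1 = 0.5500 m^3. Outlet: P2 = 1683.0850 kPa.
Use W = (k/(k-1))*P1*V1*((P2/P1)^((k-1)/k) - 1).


(k-1)/k = 0.2308
(P2/P1)^exp = 1.7005
W = 4.3333 * 168.6280 * 0.5500 * (1.7005 - 1) = 281.5326 kJ

281.5326 kJ


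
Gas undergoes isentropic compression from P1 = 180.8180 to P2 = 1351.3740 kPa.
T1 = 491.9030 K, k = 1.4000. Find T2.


(k-1)/k = 0.2857
(P2/P1)^exp = 1.7766
T2 = 491.9030 * 1.7766 = 873.8977 K

873.8977 K


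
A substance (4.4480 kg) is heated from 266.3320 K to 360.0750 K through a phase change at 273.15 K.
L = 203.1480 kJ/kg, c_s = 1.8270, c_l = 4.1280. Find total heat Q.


Q1 (sensible, solid) = 4.4480 * 1.8270 * 6.8180 = 55.4064 kJ
Q2 (latent) = 4.4480 * 203.1480 = 903.6023 kJ
Q3 (sensible, liquid) = 4.4480 * 4.1280 * 86.9250 = 1596.0598 kJ
Q_total = 2555.0686 kJ

2555.0686 kJ


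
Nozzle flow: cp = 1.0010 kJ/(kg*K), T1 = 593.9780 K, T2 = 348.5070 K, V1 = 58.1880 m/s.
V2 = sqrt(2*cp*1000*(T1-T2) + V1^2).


dT = 245.4710 K
2*cp*1000*dT = 491432.9420
V1^2 = 3385.8433
V2 = sqrt(494818.7853) = 703.4336 m/s

703.4336 m/s


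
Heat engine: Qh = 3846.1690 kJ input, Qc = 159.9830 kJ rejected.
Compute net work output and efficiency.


W = 3846.1690 - 159.9830 = 3686.1860 kJ
eta = 3686.1860 / 3846.1690 = 0.9584 = 95.8405%

W = 3686.1860 kJ, eta = 95.8405%


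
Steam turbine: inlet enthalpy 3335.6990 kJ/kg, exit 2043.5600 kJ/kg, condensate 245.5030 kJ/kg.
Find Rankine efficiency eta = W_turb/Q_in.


W = 1292.1390 kJ/kg
Q_in = 3090.1960 kJ/kg
eta = 0.4181 = 41.8141%

eta = 41.8141%
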